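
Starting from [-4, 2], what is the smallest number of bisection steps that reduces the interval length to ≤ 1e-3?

Width after n steps is 6/2^n. Need 2^n ≥ 6/1e-3 = 6000.
2^12 = 4096 < 6000 ≤ 2^13 = 8192, so n = 13.

13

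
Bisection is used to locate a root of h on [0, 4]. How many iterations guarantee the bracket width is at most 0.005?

10

Width after n steps is 4/2^n. Need 2^n ≥ 4/0.005 = 800.
2^9 = 512 < 800 ≤ 2^10 = 1024, so n = 10.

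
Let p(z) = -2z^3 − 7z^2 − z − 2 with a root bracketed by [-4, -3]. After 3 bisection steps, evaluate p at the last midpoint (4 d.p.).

-1.4727

z = -3.5 gives p = 1.5, positive; keep [-3.5, -3]
z = -3.25 gives p = -4.03125, negative; keep [-3.5, -3.25]
z = -3.375 gives p = -1.472656, negative; keep [-3.5, -3.375]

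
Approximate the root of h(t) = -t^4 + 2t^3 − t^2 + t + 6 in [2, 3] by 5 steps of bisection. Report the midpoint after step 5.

2.28125

t = 2.5 gives h = -5.5625, negative; keep [2, 2.5]
t = 2.25 gives h = 0.339844, positive; keep [2.25, 2.5]
t = 2.375 gives h = -2.289307, negative; keep [2.25, 2.375]
t = 2.3125 gives h = -0.8997, negative; keep [2.25, 2.3125]
t = 2.28125 gives h = -0.2618, negative; keep [2.25, 2.28125]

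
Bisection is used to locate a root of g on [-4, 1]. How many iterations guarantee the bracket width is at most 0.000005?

20

Width after n steps is 5/2^n. Need 2^n ≥ 5/0.000005 = 1000000.
2^19 = 524288 < 1000000 ≤ 2^20 = 1048576, so n = 20.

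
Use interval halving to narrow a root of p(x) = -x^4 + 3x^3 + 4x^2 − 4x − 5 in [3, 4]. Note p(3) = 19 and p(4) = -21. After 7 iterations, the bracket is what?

[3.6875, 3.6953125]

midpoint 3.5: p = 8.5625 > 0 → [3.5, 4]
midpoint 3.75: p = -3.300781 < 0 → [3.5, 3.75]
midpoint 3.625: p = 3.290771 > 0 → [3.625, 3.75]
midpoint 3.6875: p = 0.1684 > 0 → [3.6875, 3.75]
midpoint 3.71875: p = -1.5217 < 0 → [3.6875, 3.71875]
midpoint 3.703125: p = -0.6657 < 0 → [3.6875, 3.703125]
midpoint 3.6953125: p = -0.2459 < 0 → [3.6875, 3.6953125]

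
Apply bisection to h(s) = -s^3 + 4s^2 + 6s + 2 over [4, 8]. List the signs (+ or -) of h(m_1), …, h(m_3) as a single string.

-+-

h(6) = -34 < 0, so the root lies in [4, 6]
h(5) = 7 > 0, so the root lies in [5, 6]
h(5.5) = -10.375 < 0, so the root lies in [5, 5.5]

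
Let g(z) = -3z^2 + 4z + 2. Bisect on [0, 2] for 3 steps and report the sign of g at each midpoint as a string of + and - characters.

++-

m = 1, g(m) = 3 (+); new bracket [1, 2]
m = 1.5, g(m) = 1.25 (+); new bracket [1.5, 2]
m = 1.75, g(m) = -0.1875 (−); new bracket [1.5, 1.75]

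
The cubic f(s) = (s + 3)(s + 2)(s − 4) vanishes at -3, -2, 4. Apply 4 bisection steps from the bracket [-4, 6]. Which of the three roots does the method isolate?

4

f(1) = -36 < 0, so the root lies in [1, 6]
f(3.5) = -17.875 < 0, so the root lies in [3.5, 6]
f(4.75) = 39.234375 > 0, so the root lies in [3.5, 4.75]
f(4.125) = 5.4551 > 0, so the root lies in [3.5, 4.125]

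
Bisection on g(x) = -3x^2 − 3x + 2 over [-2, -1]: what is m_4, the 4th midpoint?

g(-1.5) = -0.25 < 0, so the root lies in [-1.5, -1]
g(-1.25) = 1.0625 > 0, so the root lies in [-1.5, -1.25]
g(-1.375) = 0.453125 > 0, so the root lies in [-1.5, -1.375]
g(-1.4375) = 0.1133 > 0, so the root lies in [-1.5, -1.4375]

-1.4375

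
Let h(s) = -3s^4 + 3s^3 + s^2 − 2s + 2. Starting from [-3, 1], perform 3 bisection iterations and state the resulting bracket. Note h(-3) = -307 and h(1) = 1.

midpoint -1: h = -1 < 0 → [-1, 1]
midpoint 0: h = 2 > 0 → [-1, 0]
midpoint -0.5: h = 2.6875 > 0 → [-1, -0.5]

[-1, -0.5]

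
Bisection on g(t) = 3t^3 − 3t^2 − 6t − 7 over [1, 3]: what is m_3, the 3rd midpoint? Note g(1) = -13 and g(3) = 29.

midpoint 2: g = -7 < 0 → [2, 3]
midpoint 2.5: g = 6.125 > 0 → [2, 2.5]
midpoint 2.25: g = -1.515625 < 0 → [2.25, 2.5]

2.25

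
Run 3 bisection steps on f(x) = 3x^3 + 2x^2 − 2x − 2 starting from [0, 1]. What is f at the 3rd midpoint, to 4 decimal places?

m = 0.5, f(m) = -2.125 (−); new bracket [0.5, 1]
m = 0.75, f(m) = -1.109375 (−); new bracket [0.75, 1]
m = 0.875, f(m) = -0.208984 (−); new bracket [0.875, 1]

-0.2090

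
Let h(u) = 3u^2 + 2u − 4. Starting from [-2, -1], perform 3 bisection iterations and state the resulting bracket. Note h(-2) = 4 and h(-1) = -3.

h(-1.5) = -0.25 < 0, so the root lies in [-2, -1.5]
h(-1.75) = 1.6875 > 0, so the root lies in [-1.75, -1.5]
h(-1.625) = 0.671875 > 0, so the root lies in [-1.625, -1.5]

[-1.625, -1.5]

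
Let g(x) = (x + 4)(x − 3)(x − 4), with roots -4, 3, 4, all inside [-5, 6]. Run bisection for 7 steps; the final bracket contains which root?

-4

m = 0.5, g(m) = 39.375 (+); new bracket [-5, 0.5]
m = -2.25, g(m) = 57.421875 (+); new bracket [-5, -2.25]
m = -3.625, g(m) = 18.943359 (+); new bracket [-5, -3.625]
m = -4.3125, g(m) = -18.9954 (−); new bracket [-4.3125, -3.625]
m = -3.96875, g(m) = 1.7354 (+); new bracket [-4.3125, -3.96875]
m = -4.140625, g(m) = -8.1744 (−); new bracket [-4.140625, -3.96875]
m = -4.0546875, g(m) = -3.1075 (−); new bracket [-4.0546875, -3.96875]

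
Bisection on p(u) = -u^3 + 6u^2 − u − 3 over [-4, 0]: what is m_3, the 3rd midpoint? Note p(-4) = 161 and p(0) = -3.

-0.5

midpoint -2: p = 31 > 0 → [-2, 0]
midpoint -1: p = 5 > 0 → [-1, 0]
midpoint -0.5: p = -0.875 < 0 → [-1, -0.5]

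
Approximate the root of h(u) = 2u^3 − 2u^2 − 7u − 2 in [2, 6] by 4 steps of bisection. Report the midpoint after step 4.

2.75

u = 4 gives h = 66, positive; keep [2, 4]
u = 3 gives h = 13, positive; keep [2, 3]
u = 2.5 gives h = -0.75, negative; keep [2.5, 3]
u = 2.75 gives h = 5.2188, positive; keep [2.5, 2.75]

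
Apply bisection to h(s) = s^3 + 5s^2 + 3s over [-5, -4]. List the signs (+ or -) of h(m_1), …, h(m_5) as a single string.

-+--+

s = -4.5 gives h = -3.375, negative; keep [-4.5, -4]
s = -4.25 gives h = 0.796875, positive; keep [-4.5, -4.25]
s = -4.375 gives h = -1.162109, negative; keep [-4.375, -4.25]
s = -4.3125 gives h = -0.1516, negative; keep [-4.3125, -4.25]
s = -4.28125 gives h = 0.3303, positive; keep [-4.3125, -4.28125]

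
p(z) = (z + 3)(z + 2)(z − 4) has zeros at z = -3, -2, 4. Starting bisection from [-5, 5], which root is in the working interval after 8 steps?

4

m = 0, p(m) = -24 (−); new bracket [0, 5]
m = 2.5, p(m) = -37.125 (−); new bracket [2.5, 5]
m = 3.75, p(m) = -9.703125 (−); new bracket [3.75, 5]
m = 4.375, p(m) = 17.6309 (+); new bracket [3.75, 4.375]
m = 4.0625, p(m) = 2.676 (+); new bracket [3.75, 4.0625]
m = 3.90625, p(m) = -3.8241 (−); new bracket [3.90625, 4.0625]
m = 3.984375, p(m) = -0.6531 (−); new bracket [3.984375, 4.0625]
m = 4.0234375, p(m) = 0.9915 (+); new bracket [3.984375, 4.0234375]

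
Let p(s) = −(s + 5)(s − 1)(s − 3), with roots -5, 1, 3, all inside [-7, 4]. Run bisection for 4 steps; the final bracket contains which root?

-5

s = -1.5 gives p = -39.375, negative; keep [-7, -1.5]
s = -4.25 gives p = -28.546875, negative; keep [-7, -4.25]
s = -5.625 gives p = 35.712891, positive; keep [-5.625, -4.25]
s = -4.9375 gives p = -2.9456, negative; keep [-5.625, -4.9375]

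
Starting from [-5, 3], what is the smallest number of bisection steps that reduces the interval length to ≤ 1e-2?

10

Width after n steps is 8/2^n. Need 2^n ≥ 8/1e-2 = 800.
2^9 = 512 < 800 ≤ 2^10 = 1024, so n = 10.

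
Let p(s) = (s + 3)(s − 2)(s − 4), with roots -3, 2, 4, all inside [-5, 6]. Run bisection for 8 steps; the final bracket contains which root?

-3

m = 0.5, p(m) = 18.375 (+); new bracket [-5, 0.5]
m = -2.25, p(m) = 19.921875 (+); new bracket [-5, -2.25]
m = -3.625, p(m) = -26.806641 (−); new bracket [-3.625, -2.25]
m = -2.9375, p(m) = 2.1409 (+); new bracket [-3.625, -2.9375]
m = -3.28125, p(m) = -10.8152 (−); new bracket [-3.28125, -2.9375]
m = -3.109375, p(m) = -3.973 (−); new bracket [-3.109375, -2.9375]
m = -3.0234375, p(m) = -0.8269 (−); new bracket [-3.0234375, -2.9375]
m = -2.98046875, p(m) = 0.679 (+); new bracket [-3.0234375, -2.98046875]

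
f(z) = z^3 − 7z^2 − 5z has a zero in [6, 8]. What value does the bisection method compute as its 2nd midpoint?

7.5

f(7) = -35 < 0, so the root lies in [7, 8]
f(7.5) = -9.375 < 0, so the root lies in [7.5, 8]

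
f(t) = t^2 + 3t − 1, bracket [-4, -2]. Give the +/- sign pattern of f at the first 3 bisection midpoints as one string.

midpoint -3: f = -1 < 0 → [-4, -3]
midpoint -3.5: f = 0.75 > 0 → [-3.5, -3]
midpoint -3.25: f = -0.1875 < 0 → [-3.5, -3.25]

-+-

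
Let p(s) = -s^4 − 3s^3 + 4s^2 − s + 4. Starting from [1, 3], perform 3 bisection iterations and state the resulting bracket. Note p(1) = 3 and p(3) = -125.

[1.25, 1.5]

m = 2, p(m) = -22 (−); new bracket [1, 2]
m = 1.5, p(m) = -3.6875 (−); new bracket [1, 1.5]
m = 1.25, p(m) = 0.699219 (+); new bracket [1.25, 1.5]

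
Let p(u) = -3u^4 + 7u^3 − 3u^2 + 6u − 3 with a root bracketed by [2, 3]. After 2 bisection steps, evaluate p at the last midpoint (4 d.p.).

-1.8398

m = 2.5, p(m) = -14.5625 (−); new bracket [2, 2.5]
m = 2.25, p(m) = -1.839844 (−); new bracket [2, 2.25]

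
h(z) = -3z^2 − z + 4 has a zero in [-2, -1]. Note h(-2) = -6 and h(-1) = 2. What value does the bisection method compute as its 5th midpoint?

-1.34375

m = -1.5, h(m) = -1.25 (−); new bracket [-1.5, -1]
m = -1.25, h(m) = 0.5625 (+); new bracket [-1.5, -1.25]
m = -1.375, h(m) = -0.296875 (−); new bracket [-1.375, -1.25]
m = -1.3125, h(m) = 0.1445 (+); new bracket [-1.375, -1.3125]
m = -1.34375, h(m) = -0.0732 (−); new bracket [-1.34375, -1.3125]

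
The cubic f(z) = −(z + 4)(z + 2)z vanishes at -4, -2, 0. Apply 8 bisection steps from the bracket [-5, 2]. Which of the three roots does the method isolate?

m = -1.5, f(m) = 1.875 (+); new bracket [-1.5, 2]
m = 0.25, f(m) = -2.390625 (−); new bracket [-1.5, 0.25]
m = -0.625, f(m) = 2.900391 (+); new bracket [-0.625, 0.25]
m = -0.1875, f(m) = 1.2957 (+); new bracket [-0.1875, 0.25]
m = 0.03125, f(m) = -0.2559 (−); new bracket [-0.1875, 0.03125]
m = -0.078125, f(m) = 0.5889 (+); new bracket [-0.078125, 0.03125]
m = -0.0234375, f(m) = 0.1842 (+); new bracket [-0.0234375, 0.03125]
m = 0.00390625, f(m) = -0.0313 (−); new bracket [-0.0234375, 0.00390625]

0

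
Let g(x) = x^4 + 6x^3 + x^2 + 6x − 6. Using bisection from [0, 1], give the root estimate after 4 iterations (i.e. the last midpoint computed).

0.6875

x = 0.5 gives g = -1.9375, negative; keep [0.5, 1]
x = 0.75 gives g = 1.910156, positive; keep [0.5, 0.75]
x = 0.625 gives g = -0.241943, negative; keep [0.625, 0.75]
x = 0.6875 gives g = 0.7708, positive; keep [0.625, 0.6875]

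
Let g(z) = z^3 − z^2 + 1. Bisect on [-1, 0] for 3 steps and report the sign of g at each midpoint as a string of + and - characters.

g(-0.5) = 0.625 > 0, so the root lies in [-1, -0.5]
g(-0.75) = 0.015625 > 0, so the root lies in [-1, -0.75]
g(-0.875) = -0.435547 < 0, so the root lies in [-0.875, -0.75]

++-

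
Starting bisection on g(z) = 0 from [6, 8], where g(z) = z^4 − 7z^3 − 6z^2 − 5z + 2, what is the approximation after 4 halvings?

z = 7 gives g = -327, negative; keep [7, 8]
z = 7.5 gives g = -162.0625, negative; keep [7.5, 8]
z = 7.75 gives g = -48.011719, negative; keep [7.75, 8]
z = 7.875 gives g = 17.8577, positive; keep [7.75, 7.875]

7.875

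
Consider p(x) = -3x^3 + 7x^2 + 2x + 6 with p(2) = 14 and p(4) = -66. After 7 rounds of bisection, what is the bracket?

m = 3, p(m) = -6 (−); new bracket [2, 3]
m = 2.5, p(m) = 7.875 (+); new bracket [2.5, 3]
m = 2.75, p(m) = 2.046875 (+); new bracket [2.75, 3]
m = 2.875, p(m) = -1.6816 (−); new bracket [2.75, 2.875]
m = 2.8125, p(m) = 0.2542 (+); new bracket [2.8125, 2.875]
m = 2.84375, p(m) = -0.6956 (−); new bracket [2.8125, 2.84375]
m = 2.828125, p(m) = -0.2162 (−); new bracket [2.8125, 2.828125]

[2.8125, 2.828125]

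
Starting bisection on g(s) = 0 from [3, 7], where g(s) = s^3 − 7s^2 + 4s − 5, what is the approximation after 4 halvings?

6.75

g(5) = -35 < 0, so the root lies in [5, 7]
g(6) = -17 < 0, so the root lies in [6, 7]
g(6.5) = -0.125 < 0, so the root lies in [6.5, 7]
g(6.75) = 10.6094 > 0, so the root lies in [6.5, 6.75]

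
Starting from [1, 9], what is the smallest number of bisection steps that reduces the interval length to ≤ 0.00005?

18

Width after n steps is 8/2^n. Need 2^n ≥ 8/0.00005 = 160000.
2^17 = 131072 < 160000 ≤ 2^18 = 262144, so n = 18.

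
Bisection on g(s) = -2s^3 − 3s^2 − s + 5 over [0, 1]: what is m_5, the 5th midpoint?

0.90625

s = 0.5 gives g = 3.5, positive; keep [0.5, 1]
s = 0.75 gives g = 1.71875, positive; keep [0.75, 1]
s = 0.875 gives g = 0.488281, positive; keep [0.875, 1]
s = 0.9375 gives g = -0.2222, negative; keep [0.875, 0.9375]
s = 0.90625 gives g = 0.1413, positive; keep [0.90625, 0.9375]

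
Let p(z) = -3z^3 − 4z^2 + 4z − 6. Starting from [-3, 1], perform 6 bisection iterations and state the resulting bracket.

p(-1) = -11 < 0, so the root lies in [-3, -1]
p(-2) = -6 < 0, so the root lies in [-3, -2]
p(-2.5) = 5.875 > 0, so the root lies in [-2.5, -2]
p(-2.25) = -1.0781 < 0, so the root lies in [-2.5, -2.25]
p(-2.375) = 2.127 > 0, so the root lies in [-2.375, -2.25]
p(-2.3125) = 0.4587 > 0, so the root lies in [-2.3125, -2.25]

[-2.3125, -2.25]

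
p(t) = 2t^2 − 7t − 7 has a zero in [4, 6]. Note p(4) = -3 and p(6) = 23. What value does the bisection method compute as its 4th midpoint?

p(5) = 8 > 0, so the root lies in [4, 5]
p(4.5) = 2 > 0, so the root lies in [4, 4.5]
p(4.25) = -0.625 < 0, so the root lies in [4.25, 4.5]
p(4.375) = 0.6562 > 0, so the root lies in [4.25, 4.375]

4.375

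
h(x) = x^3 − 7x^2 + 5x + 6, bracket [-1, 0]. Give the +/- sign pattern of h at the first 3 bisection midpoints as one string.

m = -0.5, h(m) = 1.625 (+); new bracket [-1, -0.5]
m = -0.75, h(m) = -2.109375 (−); new bracket [-0.75, -0.5]
m = -0.625, h(m) = -0.103516 (−); new bracket [-0.625, -0.5]

+--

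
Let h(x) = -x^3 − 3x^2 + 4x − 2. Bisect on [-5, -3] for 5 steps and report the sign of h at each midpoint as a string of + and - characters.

-+++-

h(-4) = -2 < 0, so the root lies in [-5, -4]
h(-4.5) = 10.375 > 0, so the root lies in [-4.5, -4]
h(-4.25) = 3.578125 > 0, so the root lies in [-4.25, -4]
h(-4.125) = 0.6426 > 0, so the root lies in [-4.125, -4]
h(-4.0625) = -0.7146 < 0, so the root lies in [-4.125, -4.0625]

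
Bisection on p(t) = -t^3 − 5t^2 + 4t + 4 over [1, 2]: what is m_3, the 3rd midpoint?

1.125

m = 1.5, p(m) = -4.625 (−); new bracket [1, 1.5]
m = 1.25, p(m) = -0.765625 (−); new bracket [1, 1.25]
m = 1.125, p(m) = 0.748047 (+); new bracket [1.125, 1.25]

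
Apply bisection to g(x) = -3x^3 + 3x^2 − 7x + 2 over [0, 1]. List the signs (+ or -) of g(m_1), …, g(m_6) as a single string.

m = 0.5, g(m) = -1.125 (−); new bracket [0, 0.5]
m = 0.25, g(m) = 0.390625 (+); new bracket [0.25, 0.5]
m = 0.375, g(m) = -0.361328 (−); new bracket [0.25, 0.375]
m = 0.3125, g(m) = 0.0139 (+); new bracket [0.3125, 0.375]
m = 0.34375, g(m) = -0.1736 (−); new bracket [0.3125, 0.34375]
m = 0.328125, g(m) = -0.0799 (−); new bracket [0.3125, 0.328125]

-+-+--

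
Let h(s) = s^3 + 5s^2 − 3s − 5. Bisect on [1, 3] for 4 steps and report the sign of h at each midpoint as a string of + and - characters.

+++-

midpoint 2: h = 17 > 0 → [1, 2]
midpoint 1.5: h = 5.125 > 0 → [1, 1.5]
midpoint 1.25: h = 1.015625 > 0 → [1, 1.25]
midpoint 1.125: h = -0.623 < 0 → [1.125, 1.25]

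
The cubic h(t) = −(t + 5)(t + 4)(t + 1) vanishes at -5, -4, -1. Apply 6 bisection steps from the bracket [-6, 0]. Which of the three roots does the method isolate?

-1

midpoint -3: h = 4 > 0 → [-3, 0]
midpoint -1.5: h = 4.375 > 0 → [-1.5, 0]
midpoint -0.75: h = -3.453125 < 0 → [-1.5, -0.75]
midpoint -1.125: h = 1.3926 > 0 → [-1.125, -0.75]
midpoint -0.9375: h = -0.7776 < 0 → [-1.125, -0.9375]
midpoint -1.03125: h = 0.3682 > 0 → [-1.03125, -0.9375]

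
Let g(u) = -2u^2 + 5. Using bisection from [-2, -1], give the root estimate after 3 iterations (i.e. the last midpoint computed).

-1.625

u = -1.5 gives g = 0.5, positive; keep [-2, -1.5]
u = -1.75 gives g = -1.125, negative; keep [-1.75, -1.5]
u = -1.625 gives g = -0.28125, negative; keep [-1.625, -1.5]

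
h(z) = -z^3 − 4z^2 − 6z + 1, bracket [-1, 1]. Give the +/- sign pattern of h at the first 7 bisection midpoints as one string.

m = 0, h(m) = 1 (+); new bracket [0, 1]
m = 0.5, h(m) = -3.125 (−); new bracket [0, 0.5]
m = 0.25, h(m) = -0.765625 (−); new bracket [0, 0.25]
m = 0.125, h(m) = 0.1855 (+); new bracket [0.125, 0.25]
m = 0.1875, h(m) = -0.2722 (−); new bracket [0.125, 0.1875]
m = 0.15625, h(m) = -0.039 (−); new bracket [0.125, 0.15625]
m = 0.140625, h(m) = 0.0744 (+); new bracket [0.140625, 0.15625]

+--+--+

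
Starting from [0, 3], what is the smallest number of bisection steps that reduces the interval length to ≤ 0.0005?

Width after n steps is 3/2^n. Need 2^n ≥ 3/0.0005 = 6000.
2^12 = 4096 < 6000 ≤ 2^13 = 8192, so n = 13.

13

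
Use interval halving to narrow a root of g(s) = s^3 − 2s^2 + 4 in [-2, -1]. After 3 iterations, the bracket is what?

[-1.25, -1.125]

m = -1.5, g(m) = -3.875 (−); new bracket [-1.5, -1]
m = -1.25, g(m) = -1.078125 (−); new bracket [-1.25, -1]
m = -1.125, g(m) = 0.044922 (+); new bracket [-1.25, -1.125]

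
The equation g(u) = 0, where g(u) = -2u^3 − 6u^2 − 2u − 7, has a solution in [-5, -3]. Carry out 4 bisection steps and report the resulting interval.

[-3.125, -3]

midpoint -4: g = 33 > 0 → [-4, -3]
midpoint -3.5: g = 12.25 > 0 → [-3.5, -3]
midpoint -3.25: g = 4.78125 > 0 → [-3.25, -3]
midpoint -3.125: g = 1.6914 > 0 → [-3.125, -3]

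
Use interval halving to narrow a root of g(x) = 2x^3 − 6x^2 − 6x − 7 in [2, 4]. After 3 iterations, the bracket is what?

x = 3 gives g = -25, negative; keep [3, 4]
x = 3.5 gives g = -15.75, negative; keep [3.5, 4]
x = 3.75 gives g = -8.40625, negative; keep [3.75, 4]

[3.75, 4]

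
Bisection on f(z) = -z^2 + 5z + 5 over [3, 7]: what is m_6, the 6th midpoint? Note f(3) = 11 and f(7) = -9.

5.8125

midpoint 5: f = 5 > 0 → [5, 7]
midpoint 6: f = -1 < 0 → [5, 6]
midpoint 5.5: f = 2.25 > 0 → [5.5, 6]
midpoint 5.75: f = 0.6875 > 0 → [5.75, 6]
midpoint 5.875: f = -0.1406 < 0 → [5.75, 5.875]
midpoint 5.8125: f = 0.2773 > 0 → [5.8125, 5.875]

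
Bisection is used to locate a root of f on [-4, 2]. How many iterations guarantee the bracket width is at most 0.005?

11

Width after n steps is 6/2^n. Need 2^n ≥ 6/0.005 = 1200.
2^10 = 1024 < 1200 ≤ 2^11 = 2048, so n = 11.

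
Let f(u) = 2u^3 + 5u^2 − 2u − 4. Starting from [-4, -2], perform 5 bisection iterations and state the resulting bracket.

[-2.625, -2.5625]

f(-3) = -7 < 0, so the root lies in [-3, -2]
f(-2.5) = 1 > 0, so the root lies in [-3, -2.5]
f(-2.75) = -2.28125 < 0, so the root lies in [-2.75, -2.5]
f(-2.625) = -0.4727 < 0, so the root lies in [-2.625, -2.5]
f(-2.5625) = 0.3042 > 0, so the root lies in [-2.625, -2.5625]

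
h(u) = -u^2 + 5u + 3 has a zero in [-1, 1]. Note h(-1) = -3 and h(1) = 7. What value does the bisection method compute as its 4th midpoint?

-0.625

h(0) = 3 > 0, so the root lies in [-1, 0]
h(-0.5) = 0.25 > 0, so the root lies in [-1, -0.5]
h(-0.75) = -1.3125 < 0, so the root lies in [-0.75, -0.5]
h(-0.625) = -0.5156 < 0, so the root lies in [-0.625, -0.5]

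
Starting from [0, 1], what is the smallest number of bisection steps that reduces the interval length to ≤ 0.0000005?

Width after n steps is 1/2^n. Need 2^n ≥ 1/0.0000005 = 2000000.
2^20 = 1048576 < 2000000 ≤ 2^21 = 2097152, so n = 21.

21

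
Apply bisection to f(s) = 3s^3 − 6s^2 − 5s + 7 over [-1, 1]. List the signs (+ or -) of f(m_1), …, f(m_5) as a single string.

f(0) = 7 > 0, so the root lies in [0, 1]
f(0.5) = 3.375 > 0, so the root lies in [0.5, 1]
f(0.75) = 1.140625 > 0, so the root lies in [0.75, 1]
f(0.875) = 0.041 > 0, so the root lies in [0.875, 1]
f(0.9375) = -0.489 < 0, so the root lies in [0.875, 0.9375]

++++-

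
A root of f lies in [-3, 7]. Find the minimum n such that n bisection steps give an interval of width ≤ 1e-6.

Width after n steps is 10/2^n. Need 2^n ≥ 10/1e-6 = 10000000.
2^23 = 8388608 < 10000000 ≤ 2^24 = 16777216, so n = 24.

24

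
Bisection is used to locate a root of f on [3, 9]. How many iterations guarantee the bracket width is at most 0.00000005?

Width after n steps is 6/2^n. Need 2^n ≥ 6/0.00000005 = 120000000.
2^26 = 67108864 < 120000000 ≤ 2^27 = 134217728, so n = 27.

27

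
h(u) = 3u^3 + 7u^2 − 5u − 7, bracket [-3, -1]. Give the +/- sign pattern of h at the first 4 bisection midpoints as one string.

++-+

midpoint -2: h = 7 > 0 → [-3, -2]
midpoint -2.5: h = 2.375 > 0 → [-3, -2.5]
midpoint -2.75: h = -2.703125 < 0 → [-2.75, -2.5]
midpoint -2.625: h = 0.0957 > 0 → [-2.75, -2.625]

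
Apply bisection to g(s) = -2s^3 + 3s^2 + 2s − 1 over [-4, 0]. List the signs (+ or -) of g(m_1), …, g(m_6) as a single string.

++-+--

m = -2, g(m) = 23 (+); new bracket [-2, 0]
m = -1, g(m) = 2 (+); new bracket [-1, 0]
m = -0.5, g(m) = -1 (−); new bracket [-1, -0.5]
m = -0.75, g(m) = 0.0312 (+); new bracket [-0.75, -0.5]
m = -0.625, g(m) = -0.5898 (−); new bracket [-0.75, -0.625]
m = -0.6875, g(m) = -0.3071 (−); new bracket [-0.75, -0.6875]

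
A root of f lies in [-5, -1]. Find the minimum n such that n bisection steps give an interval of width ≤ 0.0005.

Width after n steps is 4/2^n. Need 2^n ≥ 4/0.0005 = 8000.
2^12 = 4096 < 8000 ≤ 2^13 = 8192, so n = 13.

13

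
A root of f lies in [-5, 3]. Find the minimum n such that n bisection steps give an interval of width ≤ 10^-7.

Width after n steps is 8/2^n. Need 2^n ≥ 8/10^-7 = 80000000.
2^26 = 67108864 < 80000000 ≤ 2^27 = 134217728, so n = 27.

27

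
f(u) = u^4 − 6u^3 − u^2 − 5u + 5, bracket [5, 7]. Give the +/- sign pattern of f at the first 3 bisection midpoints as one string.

midpoint 6: f = -61 < 0 → [6, 7]
midpoint 6.5: f = 67.5625 > 0 → [6, 6.5]
midpoint 6.25: f = -4.277344 < 0 → [6.25, 6.5]

-+-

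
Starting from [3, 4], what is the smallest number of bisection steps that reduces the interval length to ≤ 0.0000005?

Width after n steps is 1/2^n. Need 2^n ≥ 1/0.0000005 = 2000000.
2^20 = 1048576 < 2000000 ≤ 2^21 = 2097152, so n = 21.

21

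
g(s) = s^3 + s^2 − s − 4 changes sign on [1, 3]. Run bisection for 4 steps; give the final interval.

m = 2, g(m) = 6 (+); new bracket [1, 2]
m = 1.5, g(m) = 0.125 (+); new bracket [1, 1.5]
m = 1.25, g(m) = -1.734375 (−); new bracket [1.25, 1.5]
m = 1.375, g(m) = -0.8848 (−); new bracket [1.375, 1.5]

[1.375, 1.5]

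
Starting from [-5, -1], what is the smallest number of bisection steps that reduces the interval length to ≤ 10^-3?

12

Width after n steps is 4/2^n. Need 2^n ≥ 4/10^-3 = 4000.
2^11 = 2048 < 4000 ≤ 2^12 = 4096, so n = 12.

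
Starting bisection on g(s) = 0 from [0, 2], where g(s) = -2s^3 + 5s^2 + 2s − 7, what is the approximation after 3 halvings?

1.25

g(1) = -2 < 0, so the root lies in [1, 2]
g(1.5) = 0.5 > 0, so the root lies in [1, 1.5]
g(1.25) = -0.59375 < 0, so the root lies in [1.25, 1.5]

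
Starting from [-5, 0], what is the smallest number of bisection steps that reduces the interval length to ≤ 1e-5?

19

Width after n steps is 5/2^n. Need 2^n ≥ 5/1e-5 = 500000.
2^18 = 262144 < 500000 ≤ 2^19 = 524288, so n = 19.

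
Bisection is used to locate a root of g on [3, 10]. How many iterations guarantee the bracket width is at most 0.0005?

Width after n steps is 7/2^n. Need 2^n ≥ 7/0.0005 = 14000.
2^13 = 8192 < 14000 ≤ 2^14 = 16384, so n = 14.

14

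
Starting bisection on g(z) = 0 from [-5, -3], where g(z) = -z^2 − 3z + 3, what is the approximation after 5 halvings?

-3.8125

z = -4 gives g = -1, negative; keep [-4, -3]
z = -3.5 gives g = 1.25, positive; keep [-4, -3.5]
z = -3.75 gives g = 0.1875, positive; keep [-4, -3.75]
z = -3.875 gives g = -0.3906, negative; keep [-3.875, -3.75]
z = -3.8125 gives g = -0.0977, negative; keep [-3.8125, -3.75]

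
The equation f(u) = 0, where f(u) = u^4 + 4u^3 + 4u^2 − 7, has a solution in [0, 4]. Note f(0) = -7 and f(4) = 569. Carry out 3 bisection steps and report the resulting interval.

[0.5, 1]

m = 2, f(m) = 57 (+); new bracket [0, 2]
m = 1, f(m) = 2 (+); new bracket [0, 1]
m = 0.5, f(m) = -5.4375 (−); new bracket [0.5, 1]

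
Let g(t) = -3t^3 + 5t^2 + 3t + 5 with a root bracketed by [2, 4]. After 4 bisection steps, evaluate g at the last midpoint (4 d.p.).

0.1387

m = 3, g(m) = -22 (−); new bracket [2, 3]
m = 2.5, g(m) = -3.125 (−); new bracket [2, 2.5]
m = 2.25, g(m) = 2.890625 (+); new bracket [2.25, 2.5]
m = 2.375, g(m) = 0.1387 (+); new bracket [2.375, 2.5]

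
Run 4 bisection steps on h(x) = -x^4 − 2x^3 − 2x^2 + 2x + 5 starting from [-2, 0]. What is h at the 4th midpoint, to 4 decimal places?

0.0935

x = -1 gives h = 2, positive; keep [-2, -1]
x = -1.5 gives h = -0.8125, negative; keep [-1.5, -1]
x = -1.25 gives h = 0.839844, positive; keep [-1.5, -1.25]
x = -1.375 gives h = 0.0935, positive; keep [-1.5, -1.375]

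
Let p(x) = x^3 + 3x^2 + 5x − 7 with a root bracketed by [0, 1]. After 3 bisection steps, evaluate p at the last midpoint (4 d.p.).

x = 0.5 gives p = -3.625, negative; keep [0.5, 1]
x = 0.75 gives p = -1.140625, negative; keep [0.75, 1]
x = 0.875 gives p = 0.341797, positive; keep [0.75, 0.875]

0.3418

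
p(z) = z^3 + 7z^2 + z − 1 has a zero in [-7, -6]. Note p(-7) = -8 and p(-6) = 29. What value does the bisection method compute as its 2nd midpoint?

midpoint -6.5: p = 13.625 > 0 → [-7, -6.5]
midpoint -6.75: p = 3.640625 > 0 → [-7, -6.75]

-6.75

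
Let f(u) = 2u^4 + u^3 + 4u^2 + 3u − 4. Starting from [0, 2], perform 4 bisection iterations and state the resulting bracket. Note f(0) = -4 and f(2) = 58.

[0.625, 0.75]

midpoint 1: f = 6 > 0 → [0, 1]
midpoint 0.5: f = -1.25 < 0 → [0.5, 1]
midpoint 0.75: f = 1.554688 > 0 → [0.5, 0.75]
midpoint 0.625: f = -0.0132 < 0 → [0.625, 0.75]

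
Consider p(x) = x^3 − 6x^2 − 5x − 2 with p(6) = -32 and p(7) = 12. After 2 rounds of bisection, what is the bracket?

p(6.5) = -13.375 < 0, so the root lies in [6.5, 7]
p(6.75) = -1.578125 < 0, so the root lies in [6.75, 7]

[6.75, 7]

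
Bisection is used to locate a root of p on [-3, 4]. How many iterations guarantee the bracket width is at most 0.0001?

17

Width after n steps is 7/2^n. Need 2^n ≥ 7/0.0001 = 70000.
2^16 = 65536 < 70000 ≤ 2^17 = 131072, so n = 17.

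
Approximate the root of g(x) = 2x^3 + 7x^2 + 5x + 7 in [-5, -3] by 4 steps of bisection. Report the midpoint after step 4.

midpoint -4: g = -29 < 0 → [-4, -3]
midpoint -3.5: g = -10.5 < 0 → [-3.5, -3]
midpoint -3.25: g = -3.96875 < 0 → [-3.25, -3]
midpoint -3.125: g = -1.3008 < 0 → [-3.125, -3]

-3.125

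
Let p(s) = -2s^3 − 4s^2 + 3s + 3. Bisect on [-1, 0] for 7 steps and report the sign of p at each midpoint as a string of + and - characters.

m = -0.5, p(m) = 0.75 (+); new bracket [-1, -0.5]
m = -0.75, p(m) = -0.65625 (−); new bracket [-0.75, -0.5]
m = -0.625, p(m) = 0.050781 (+); new bracket [-0.75, -0.625]
m = -0.6875, p(m) = -0.3032 (−); new bracket [-0.6875, -0.625]
m = -0.65625, p(m) = -0.1262 (−); new bracket [-0.65625, -0.625]
m = -0.640625, p(m) = -0.0377 (−); new bracket [-0.640625, -0.625]
m = -0.6328125, p(m) = 0.0066 (+); new bracket [-0.640625, -0.6328125]

+-+---+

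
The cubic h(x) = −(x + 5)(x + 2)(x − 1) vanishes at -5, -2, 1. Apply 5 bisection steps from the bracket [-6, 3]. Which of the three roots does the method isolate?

1

m = -1.5, h(m) = 4.375 (+); new bracket [-1.5, 3]
m = 0.75, h(m) = 3.953125 (+); new bracket [0.75, 3]
m = 1.875, h(m) = -23.310547 (−); new bracket [0.75, 1.875]
m = 1.3125, h(m) = -6.5344 (−); new bracket [0.75, 1.3125]
m = 1.03125, h(m) = -0.5713 (−); new bracket [0.75, 1.03125]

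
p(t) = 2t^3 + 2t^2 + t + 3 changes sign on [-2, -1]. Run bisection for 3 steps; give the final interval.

p(-1.5) = -0.75 < 0, so the root lies in [-1.5, -1]
p(-1.25) = 0.96875 > 0, so the root lies in [-1.5, -1.25]
p(-1.375) = 0.207031 > 0, so the root lies in [-1.5, -1.375]

[-1.5, -1.375]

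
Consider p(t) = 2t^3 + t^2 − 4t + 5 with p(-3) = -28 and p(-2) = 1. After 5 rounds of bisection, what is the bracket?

m = -2.5, p(m) = -10 (−); new bracket [-2.5, -2]
m = -2.25, p(m) = -3.71875 (−); new bracket [-2.25, -2]
m = -2.125, p(m) = -1.175781 (−); new bracket [-2.125, -2]
m = -2.0625, p(m) = -0.0435 (−); new bracket [-2.0625, -2]
m = -2.03125, p(m) = 0.4892 (+); new bracket [-2.0625, -2.03125]

[-2.0625, -2.03125]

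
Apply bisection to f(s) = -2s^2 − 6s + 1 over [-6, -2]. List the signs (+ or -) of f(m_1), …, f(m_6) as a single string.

-+--+-

midpoint -4: f = -7 < 0 → [-4, -2]
midpoint -3: f = 1 > 0 → [-4, -3]
midpoint -3.5: f = -2.5 < 0 → [-3.5, -3]
midpoint -3.25: f = -0.625 < 0 → [-3.25, -3]
midpoint -3.125: f = 0.2188 > 0 → [-3.25, -3.125]
midpoint -3.1875: f = -0.1953 < 0 → [-3.1875, -3.125]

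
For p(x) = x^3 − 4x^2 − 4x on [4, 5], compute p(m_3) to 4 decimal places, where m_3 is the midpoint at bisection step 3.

midpoint 4.5: p = -7.875 < 0 → [4.5, 5]
midpoint 4.75: p = -2.078125 < 0 → [4.75, 5]
midpoint 4.875: p = 1.294922 > 0 → [4.75, 4.875]

1.2949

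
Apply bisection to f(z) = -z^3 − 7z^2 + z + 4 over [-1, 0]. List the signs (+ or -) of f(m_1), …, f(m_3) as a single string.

midpoint -0.5: f = 1.875 > 0 → [-1, -0.5]
midpoint -0.75: f = -0.265625 < 0 → [-0.75, -0.5]
midpoint -0.625: f = 0.884766 > 0 → [-0.75, -0.625]

+-+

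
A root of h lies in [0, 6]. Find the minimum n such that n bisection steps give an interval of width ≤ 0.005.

Width after n steps is 6/2^n. Need 2^n ≥ 6/0.005 = 1200.
2^10 = 1024 < 1200 ≤ 2^11 = 2048, so n = 11.

11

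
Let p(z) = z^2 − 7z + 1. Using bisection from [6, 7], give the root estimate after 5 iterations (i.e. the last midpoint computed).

6.84375

z = 6.5 gives p = -2.25, negative; keep [6.5, 7]
z = 6.75 gives p = -0.6875, negative; keep [6.75, 7]
z = 6.875 gives p = 0.140625, positive; keep [6.75, 6.875]
z = 6.8125 gives p = -0.2773, negative; keep [6.8125, 6.875]
z = 6.84375 gives p = -0.0693, negative; keep [6.84375, 6.875]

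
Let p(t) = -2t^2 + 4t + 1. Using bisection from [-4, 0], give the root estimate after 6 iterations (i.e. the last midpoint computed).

p(-2) = -15 < 0, so the root lies in [-2, 0]
p(-1) = -5 < 0, so the root lies in [-1, 0]
p(-0.5) = -1.5 < 0, so the root lies in [-0.5, 0]
p(-0.25) = -0.125 < 0, so the root lies in [-0.25, 0]
p(-0.125) = 0.4688 > 0, so the root lies in [-0.25, -0.125]
p(-0.1875) = 0.1797 > 0, so the root lies in [-0.25, -0.1875]

-0.1875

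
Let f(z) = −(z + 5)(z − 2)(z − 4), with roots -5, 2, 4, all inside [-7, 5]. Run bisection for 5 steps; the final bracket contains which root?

f(-1) = -60 < 0, so the root lies in [-7, -1]
f(-4) = -48 < 0, so the root lies in [-7, -4]
f(-5.5) = 35.625 > 0, so the root lies in [-5.5, -4]
f(-4.75) = -14.7656 < 0, so the root lies in [-5.5, -4.75]
f(-5.125) = 8.127 > 0, so the root lies in [-5.125, -4.75]

-5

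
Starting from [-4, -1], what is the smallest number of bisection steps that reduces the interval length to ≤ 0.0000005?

23

Width after n steps is 3/2^n. Need 2^n ≥ 3/0.0000005 = 6000000.
2^22 = 4194304 < 6000000 ≤ 2^23 = 8388608, so n = 23.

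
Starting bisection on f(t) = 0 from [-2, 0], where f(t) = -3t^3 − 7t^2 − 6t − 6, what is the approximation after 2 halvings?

-1.5

t = -1 gives f = -4, negative; keep [-2, -1]
t = -1.5 gives f = -2.625, negative; keep [-2, -1.5]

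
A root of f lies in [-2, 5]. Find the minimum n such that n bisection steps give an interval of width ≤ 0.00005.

18

Width after n steps is 7/2^n. Need 2^n ≥ 7/0.00005 = 140000.
2^17 = 131072 < 140000 ≤ 2^18 = 262144, so n = 18.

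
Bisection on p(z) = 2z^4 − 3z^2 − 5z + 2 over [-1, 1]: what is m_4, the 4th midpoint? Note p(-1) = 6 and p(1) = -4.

z = 0 gives p = 2, positive; keep [0, 1]
z = 0.5 gives p = -1.125, negative; keep [0, 0.5]
z = 0.25 gives p = 0.570312, positive; keep [0.25, 0.5]
z = 0.375 gives p = -0.2573, negative; keep [0.25, 0.375]

0.375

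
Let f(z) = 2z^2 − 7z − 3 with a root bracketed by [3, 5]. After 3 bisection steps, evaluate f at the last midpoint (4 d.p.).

-1.1250

f(4) = 1 > 0, so the root lies in [3, 4]
f(3.5) = -3 < 0, so the root lies in [3.5, 4]
f(3.75) = -1.125 < 0, so the root lies in [3.75, 4]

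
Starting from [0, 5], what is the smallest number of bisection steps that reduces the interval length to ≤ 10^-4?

16

Width after n steps is 5/2^n. Need 2^n ≥ 5/10^-4 = 50000.
2^15 = 32768 < 50000 ≤ 2^16 = 65536, so n = 16.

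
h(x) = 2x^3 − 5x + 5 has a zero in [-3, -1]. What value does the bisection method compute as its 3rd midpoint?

h(-2) = -1 < 0, so the root lies in [-2, -1]
h(-1.5) = 5.75 > 0, so the root lies in [-2, -1.5]
h(-1.75) = 3.03125 > 0, so the root lies in [-2, -1.75]

-1.75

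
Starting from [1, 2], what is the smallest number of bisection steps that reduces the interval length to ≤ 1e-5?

Width after n steps is 1/2^n. Need 2^n ≥ 1/1e-5 = 100000.
2^16 = 65536 < 100000 ≤ 2^17 = 131072, so n = 17.

17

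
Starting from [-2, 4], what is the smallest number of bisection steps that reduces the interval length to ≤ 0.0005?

14

Width after n steps is 6/2^n. Need 2^n ≥ 6/0.0005 = 12000.
2^13 = 8192 < 12000 ≤ 2^14 = 16384, so n = 14.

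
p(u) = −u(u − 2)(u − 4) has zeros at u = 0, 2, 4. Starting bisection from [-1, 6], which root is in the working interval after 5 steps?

4

midpoint 2.5: p = 1.875 > 0 → [2.5, 6]
midpoint 4.25: p = -2.390625 < 0 → [2.5, 4.25]
midpoint 3.375: p = 2.900391 > 0 → [3.375, 4.25]
midpoint 3.8125: p = 1.2957 > 0 → [3.8125, 4.25]
midpoint 4.03125: p = -0.2559 < 0 → [3.8125, 4.03125]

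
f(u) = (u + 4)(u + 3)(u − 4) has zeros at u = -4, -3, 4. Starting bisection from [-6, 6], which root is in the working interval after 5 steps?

4

m = 0, f(m) = -48 (−); new bracket [0, 6]
m = 3, f(m) = -42 (−); new bracket [3, 6]
m = 4.5, f(m) = 31.875 (+); new bracket [3, 4.5]
m = 3.75, f(m) = -13.0781 (−); new bracket [3.75, 4.5]
m = 4.125, f(m) = 7.2363 (+); new bracket [3.75, 4.125]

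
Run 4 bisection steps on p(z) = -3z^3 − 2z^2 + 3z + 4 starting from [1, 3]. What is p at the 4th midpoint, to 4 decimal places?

midpoint 2: p = -22 < 0 → [1, 2]
midpoint 1.5: p = -6.125 < 0 → [1, 1.5]
midpoint 1.25: p = -1.234375 < 0 → [1, 1.25]
midpoint 1.125: p = 0.5723 > 0 → [1.125, 1.25]

0.5723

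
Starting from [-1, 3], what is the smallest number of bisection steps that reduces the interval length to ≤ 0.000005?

Width after n steps is 4/2^n. Need 2^n ≥ 4/0.000005 = 800000.
2^19 = 524288 < 800000 ≤ 2^20 = 1048576, so n = 20.

20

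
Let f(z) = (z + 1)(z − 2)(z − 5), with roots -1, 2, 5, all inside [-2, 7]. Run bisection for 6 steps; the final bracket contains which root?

5

midpoint 2.5: f = -4.375 < 0 → [2.5, 7]
midpoint 4.75: f = -3.953125 < 0 → [4.75, 7]
midpoint 5.875: f = 23.310547 > 0 → [4.75, 5.875]
midpoint 5.3125: f = 6.5344 > 0 → [4.75, 5.3125]
midpoint 5.03125: f = 0.5713 > 0 → [4.75, 5.03125]
midpoint 4.890625: f = -1.8624 < 0 → [4.890625, 5.03125]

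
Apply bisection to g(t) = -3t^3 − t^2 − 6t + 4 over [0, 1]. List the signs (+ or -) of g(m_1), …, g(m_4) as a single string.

t = 0.5 gives g = 0.375, positive; keep [0.5, 1]
t = 0.75 gives g = -2.328125, negative; keep [0.5, 0.75]
t = 0.625 gives g = -0.873047, negative; keep [0.5, 0.625]
t = 0.5625 gives g = -0.2253, negative; keep [0.5, 0.5625]

+---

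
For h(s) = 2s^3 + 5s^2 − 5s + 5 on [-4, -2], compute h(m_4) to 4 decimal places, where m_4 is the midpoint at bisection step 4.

h(-3) = 11 > 0, so the root lies in [-4, -3]
h(-3.5) = -2 < 0, so the root lies in [-3.5, -3]
h(-3.25) = 5.40625 > 0, so the root lies in [-3.5, -3.25]
h(-3.375) = 1.9414 > 0, so the root lies in [-3.5, -3.375]

1.9414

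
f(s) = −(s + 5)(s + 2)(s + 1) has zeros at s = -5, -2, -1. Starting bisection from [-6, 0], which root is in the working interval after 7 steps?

s = -3 gives f = -4, negative; keep [-6, -3]
s = -4.5 gives f = -4.375, negative; keep [-6, -4.5]
s = -5.25 gives f = 3.453125, positive; keep [-5.25, -4.5]
s = -4.875 gives f = -1.3926, negative; keep [-5.25, -4.875]
s = -5.0625 gives f = 0.7776, positive; keep [-5.0625, -4.875]
s = -4.96875 gives f = -0.3682, negative; keep [-5.0625, -4.96875]
s = -5.015625 gives f = 0.1892, positive; keep [-5.015625, -4.96875]

-5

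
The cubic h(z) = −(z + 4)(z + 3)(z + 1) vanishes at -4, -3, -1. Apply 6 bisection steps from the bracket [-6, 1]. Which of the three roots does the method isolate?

-1

m = -2.5, h(m) = 1.125 (+); new bracket [-2.5, 1]
m = -0.75, h(m) = -1.828125 (−); new bracket [-2.5, -0.75]
m = -1.625, h(m) = 2.041016 (+); new bracket [-1.625, -0.75]
m = -1.1875, h(m) = 0.9558 (+); new bracket [-1.1875, -0.75]
m = -0.96875, h(m) = -0.1924 (−); new bracket [-1.1875, -0.96875]
m = -1.078125, h(m) = 0.4387 (+); new bracket [-1.078125, -0.96875]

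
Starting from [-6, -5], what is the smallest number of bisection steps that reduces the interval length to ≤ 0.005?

8

Width after n steps is 1/2^n. Need 2^n ≥ 1/0.005 = 200.
2^7 = 128 < 200 ≤ 2^8 = 256, so n = 8.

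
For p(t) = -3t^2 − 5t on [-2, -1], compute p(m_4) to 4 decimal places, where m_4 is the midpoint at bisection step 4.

midpoint -1.5: p = 0.75 > 0 → [-2, -1.5]
midpoint -1.75: p = -0.4375 < 0 → [-1.75, -1.5]
midpoint -1.625: p = 0.203125 > 0 → [-1.75, -1.625]
midpoint -1.6875: p = -0.1055 < 0 → [-1.6875, -1.625]

-0.1055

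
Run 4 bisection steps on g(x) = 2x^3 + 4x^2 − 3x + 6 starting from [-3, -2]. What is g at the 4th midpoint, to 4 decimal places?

midpoint -2.5: g = 7.25 > 0 → [-3, -2.5]
midpoint -2.75: g = 2.90625 > 0 → [-3, -2.75]
midpoint -2.875: g = 0.160156 > 0 → [-3, -2.875]
midpoint -2.9375: g = -1.3667 < 0 → [-2.9375, -2.875]

-1.3667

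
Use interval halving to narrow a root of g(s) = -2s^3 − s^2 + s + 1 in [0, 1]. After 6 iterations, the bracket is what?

midpoint 0.5: g = 1 > 0 → [0.5, 1]
midpoint 0.75: g = 0.34375 > 0 → [0.75, 1]
midpoint 0.875: g = -0.230469 < 0 → [0.75, 0.875]
midpoint 0.8125: g = 0.0796 > 0 → [0.8125, 0.875]
midpoint 0.84375: g = -0.0695 < 0 → [0.8125, 0.84375]
midpoint 0.828125: g = 0.0065 > 0 → [0.828125, 0.84375]

[0.828125, 0.84375]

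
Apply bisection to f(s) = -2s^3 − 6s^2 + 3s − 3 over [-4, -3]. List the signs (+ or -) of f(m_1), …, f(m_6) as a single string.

s = -3.5 gives f = -1.25, negative; keep [-4, -3.5]
s = -3.75 gives f = 6.84375, positive; keep [-3.75, -3.5]
s = -3.625 gives f = 2.550781, positive; keep [-3.625, -3.5]
s = -3.5625 gives f = 0.5903, positive; keep [-3.5625, -3.5]
s = -3.53125 gives f = -0.3447, negative; keep [-3.5625, -3.53125]
s = -3.546875 gives f = 0.1191, positive; keep [-3.546875, -3.53125]

-+++-+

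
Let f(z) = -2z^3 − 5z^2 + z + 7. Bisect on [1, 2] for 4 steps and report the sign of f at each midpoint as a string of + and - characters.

f(1.5) = -9.5 < 0, so the root lies in [1, 1.5]
f(1.25) = -3.46875 < 0, so the root lies in [1, 1.25]
f(1.125) = -1.050781 < 0, so the root lies in [1, 1.125]
f(1.0625) = 0.019 > 0, so the root lies in [1.0625, 1.125]

---+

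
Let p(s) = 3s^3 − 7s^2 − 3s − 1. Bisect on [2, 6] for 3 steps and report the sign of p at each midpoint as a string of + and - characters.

midpoint 4: p = 67 > 0 → [2, 4]
midpoint 3: p = 8 > 0 → [2, 3]
midpoint 2.5: p = -5.375 < 0 → [2.5, 3]

++-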